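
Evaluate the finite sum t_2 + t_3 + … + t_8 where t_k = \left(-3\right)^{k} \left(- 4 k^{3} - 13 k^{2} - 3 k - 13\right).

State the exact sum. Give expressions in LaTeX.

Σ = -15490611

r(k) = 3*(-4*k**3 - 25*k**2 - 41*k - 33)/(4*k**3 + 13*k**2 + 3*k + 13) after simplifying.
A = -3, B = 1, C = k**3 + 13*k**2/4 + 3*k/4 + 13/4.
Set up (-3)·f(k+1) − (1)·f(k) − (k**3 + 13*k**2/4 + 3*k/4 + 13/4) = 0.
d = 3 from the (0,0,3) case.
Solving with deg f ≤ 3: f(k) = -(k**3 + k**2 - 3*k + 4)/4.
Certificate R = B(k−1)f/C = -(k**3 + k**2 - 3*k + 4)/(4*k**3 + 13*k**2 + 3*k + 13) gives s_k = (-3)**k*(k**3 + k**2 - 3*k + 4).
Δs = (-3)**k*(-4*k**3 - 13*k**2 - 3*k - 13), as required.
Evaluate s at k=9 and k=2: -15490521 and 90; difference -15490611.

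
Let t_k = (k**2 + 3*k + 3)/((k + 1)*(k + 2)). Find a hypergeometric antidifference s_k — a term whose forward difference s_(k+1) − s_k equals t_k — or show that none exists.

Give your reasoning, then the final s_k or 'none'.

t_(k+1)/t_k = (k + 1)*(3*k + (k + 1)**2 + 6)/((k + 3)*(k**2 + 3*k + 3)).
Take A(k)=k + 1, B(k)=k + 3, C(k)=k**2 + 3*k + 3.
Set up (k + 1)·f(k+1) − (k + 2)·f(k) − (k**2 + 3*k + 3) = 0.
deg f ≤ 2 (via 1,1,2).
Match coefficients ⇒ f(k) = k*(k + 2).
So s_k = (B(k−1)f/C)·t_k = (k*(k + 2)**2/(k**2 + 3*k + 3))·t_k = k*(k + 2)/(k + 1).
s_(k+1) − s_k = (k**2 + 3*k + 3)/(k**2 + 3*k + 2) = t_k.

s_k = k*(k + 2)/(k + 1)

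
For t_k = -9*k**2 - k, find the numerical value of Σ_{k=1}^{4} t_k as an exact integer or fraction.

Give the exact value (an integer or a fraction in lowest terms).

r(k) = (k + 9*(k + 1)**2 + 1)/(k*(9*k + 1)) after simplifying.
A = 1, B = 1, C = k**2 + k/9.
Need (1)·f(k+1) − (1)·f(k) = k**2 + k/9.
deg f ≤ 3 (via 0,0,2).
A polynomial solution: f(k) = k*(k - 1)*(3*k - 1)/9.
Then R = B(k−1)f/C = (k - 1)*(3*k - 1)/(9*k + 1), so s_k = R(k)·t_k = k*(-3*k**2 + 4*k - 1).
Verify: k*(-9*k - 1) matches t_k.
Σ_(k=1)^(4) t_k = s_(5) − s_(1) = -280 − (0) = -280.

Σ = -280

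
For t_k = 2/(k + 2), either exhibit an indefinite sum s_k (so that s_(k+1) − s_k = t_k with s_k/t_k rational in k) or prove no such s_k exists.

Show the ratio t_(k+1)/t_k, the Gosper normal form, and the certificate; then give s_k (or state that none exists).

no hypergeometric antidifference exists

Compute t_(k+1)/t_k: get (k + 2)/(k + 3).
Factor: A=k + 2; B=k + 3; C=1.
Solve (k + 2)·f(k+1) − (k + 2)·f(k) = 1.
Degrees (1,1,0) ⇒ d ≤ 0.
Put f(k) = c0: A·f(k+1) − B(k−1)·f(k) − C = -1; need -1 = 0 — inconsistent ⇒ no f, not summable.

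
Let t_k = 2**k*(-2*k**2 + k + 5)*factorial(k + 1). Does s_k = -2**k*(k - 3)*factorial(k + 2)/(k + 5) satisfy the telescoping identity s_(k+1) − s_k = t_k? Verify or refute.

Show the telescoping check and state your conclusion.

s_(k+1) = -2**(k + 1)*(k - 2)*factorial(k + 3)/(k + 6)
s_(k+1) − s_k = -2**k*(2*k**3 + 11*k**2 - 5*k - 42)*factorial(k + 2)/((k + 5)*(k + 6))
(s_(k+1) − s_k) − t_k = 3*2**k*(2*k**3 + 9*k**2 - 11*k - 22)*factorial(k + 1)/((k + 5)*(k + 6))

Invalid: residual 3*2**k*(2*k**3 + 9*k**2 - 11*k - 22)*factorial(k + 1)/((k + 5)*(k + 6)) ≠ 0.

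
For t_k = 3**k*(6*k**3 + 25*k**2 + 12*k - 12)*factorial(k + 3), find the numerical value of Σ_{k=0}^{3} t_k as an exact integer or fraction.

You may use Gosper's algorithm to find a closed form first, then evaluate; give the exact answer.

r(k) = 3*(6*k**4 + 67*k**3 + 252*k**2 + 351*k + 124)/(6*k**3 + 25*k**2 + 12*k - 12) after simplifying.
So A=3*k + 12 and B=1, with C=k**3 + 25*k**2/6 + 2*k - 2.
Need (3*k + 12)·f(k+1) − (1)·f(k) = k**3 + 25*k**2/6 + 2*k - 2.
Bound: deg f ≤ 2.
Solve for f: f(k) = k*(2*k - 3)/6 (degree 2 ≤ 2).
Certificate R = B(k−1)f/C = k*(2*k - 3)/(6*k**3 + 25*k**2 + 12*k - 12) gives s_k = 3**k*k*(2*k - 3)*factorial(k + 3).
Verify: 3**k*(6*k**3 + 25*k**2 + 12*k - 12)*factorial(k + 3) matches t_k.
Evaluate s at k=4 and k=0: 8164800 and 0; difference 8164800.

Σ = 8164800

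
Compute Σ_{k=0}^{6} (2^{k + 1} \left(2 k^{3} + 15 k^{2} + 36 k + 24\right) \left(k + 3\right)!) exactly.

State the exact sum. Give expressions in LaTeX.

Σ = 58525286400

r(k) = 2*(2*k**4 + 29*k**3 + 156*k**2 + 365*k + 308)/(2*k**3 + 15*k**2 + 36*k + 24) after simplifying.
Normal form (A,B,C) = (2*k + 8, 1, k**3 + 15*k**2/2 + 18*k + 12).
Solve (2*k + 8)·f(k+1) − (1)·f(k) = k**3 + 15*k**2/2 + 18*k + 12.
deg f ≤ 2 (via 1,0,3).
A polynomial solution: f(k) = k*(k + 2)/2.
Certificate R = B(k−1)f/C = k*(k + 2)/(2*k**3 + 15*k**2 + 36*k + 24) gives s_k = 2**(k + 1)*k*(k + 2)*factorial(k + 3).
s_(k+1) − s_k = 2**(k + 1)*(2*k**3 + 15*k**2 + 36*k + 24)*factorial(k + 3) = t_k.
Telescoping: Σ = s_(7) − s_(0) = 58525286400 − (0) = 58525286400.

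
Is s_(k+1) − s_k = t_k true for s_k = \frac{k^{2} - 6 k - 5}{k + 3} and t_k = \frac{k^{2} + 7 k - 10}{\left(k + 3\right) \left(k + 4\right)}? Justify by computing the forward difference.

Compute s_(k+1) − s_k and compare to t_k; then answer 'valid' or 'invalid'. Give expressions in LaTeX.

s_(k+1) = (k**2 - 4*k - 10)/(k + 4)
s_(k+1) − s_k = (k**2 + 7*k - 10)/(k**2 + 7*k + 12)
(s_(k+1) − s_k) − t_k = 0

Valid — Δs_k = t_k.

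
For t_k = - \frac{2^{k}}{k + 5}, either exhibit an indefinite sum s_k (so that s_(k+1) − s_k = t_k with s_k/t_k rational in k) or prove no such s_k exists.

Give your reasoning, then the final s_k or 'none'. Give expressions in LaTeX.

no hypergeometric antidifference exists

Step 1: r(k) = 2*(k + 5)/(k + 6).
Normal form (A,B,C) = (2*k + 10, k + 6, 1).
f must satisfy (2*k + 10)·f(k+1) − (k + 5)·f(k) = 1.
Degrees (1,1,0) ⇒ d ≤ -1.
Bound -1 < 0, so the key equation has no polynomial solution.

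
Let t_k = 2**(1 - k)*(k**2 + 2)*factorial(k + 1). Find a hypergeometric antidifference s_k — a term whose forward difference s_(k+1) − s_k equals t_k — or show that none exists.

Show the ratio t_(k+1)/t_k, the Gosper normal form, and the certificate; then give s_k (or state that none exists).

s_k = 2**(2 - k)*(k - 1)*factorial(k + 1)

The ratio is (k + 2)*((k + 1)**2 + 2)/(2*(k**2 + 2)).
Take A(k)=k/2 + 1, B(k)=1, C(k)=k**2 + 2.
Set up (k/2 + 1)·f(k+1) − (1)·f(k) − (k**2 + 2) = 0.
deg f ≤ 1 (via 1,0,2).
Solve for f: f(k) = 2*(k - 1) (degree 1 ≤ 1).
Certificate R = B(k−1)f/C = 2*(k - 1)/(k**2 + 2) gives s_k = 2**(2 - k)*(k - 1)*factorial(k + 1).
s_(k+1) − s_k = 2**(1 - k)*(k**2 + 2)*factorial(k + 1) = t_k.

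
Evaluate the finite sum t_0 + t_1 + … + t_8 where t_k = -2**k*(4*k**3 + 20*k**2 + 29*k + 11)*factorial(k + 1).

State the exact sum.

Σ = -345577881603

Ratio r(k) = 2*(4*k**4 + 40*k**3 + 145*k**2 + 226*k + 128)/(4*k**3 + 20*k**2 + 29*k + 11).
Factor: A=2*k + 4; B=1; C=k**3 + 5*k**2 + 29*k/4 + 11/4.
Key eq: (2*k + 4)·f(k+1) = (1)·f(k) + (k**3 + 5*k**2 + 29*k/4 + 11/4).
d = 2 from the (1,0,3) case.
A polynomial solution: f(k) = (2*k**2 + 3*k - 3)/4.
Get s_k = R·t_k = -2**k*(2*k**2 + 3*k - 3)*factorial(k + 1) with R(k) = B(k−1)f(k)/C(k) = (2*k**2 + 3*k - 3)/(4*k**3 + 20*k**2 + 29*k + 11).
s_(k+1) − s_k = -2**k*(4*k**3 + 20*k**2 + 29*k + 11)*factorial(k + 1) = t_k.
Evaluate s at k=9 and k=0: -345577881600 and 3; difference -345577881603.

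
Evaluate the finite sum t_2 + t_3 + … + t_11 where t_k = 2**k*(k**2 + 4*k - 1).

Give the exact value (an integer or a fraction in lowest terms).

Σ = 577532

The ratio is 2*(k**2 + 6*k + 4)/(k**2 + 4*k - 1).
Normal form (A,B,C) = (2, 1, k**2 + 4*k - 1).
Solve (2)·f(k+1) − (1)·f(k) = k**2 + 4*k - 1.
Degrees (0,0,2) ⇒ d ≤ 2.
Solve for f: f(k) = k**2 - 3 (degree 2 ≤ 2).
So s_k = (B(k−1)f/C)·t_k = ((k**2 - 3)/(k**2 + 4*k - 1))·t_k = 2**k*(k**2 - 3).
Verify: 2**k*(k**2 + 4*k - 1) matches t_k.
Telescoping: Σ = s_(12) − s_(2) = 577536 − (4) = 577532.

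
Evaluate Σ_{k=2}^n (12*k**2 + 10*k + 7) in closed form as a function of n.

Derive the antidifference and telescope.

S(n) = 4*n**3 + 11*n**2 + 14*n - 29

t_(k+1)/t_k = (12*k**2 + 34*k + 29)/(12*k**2 + 10*k + 7).
Normal form (A,B,C) = (1, 1, k**2 + 5*k/6 + 7/12).
Solve (1)·f(k+1) − (1)·f(k) = k**2 + 5*k/6 + 7/12.
deg f ≤ 3 (via 0,0,2).
Solve for f: f(k) = k*(4*k**2 - k + 4)/12 (degree 3 ≤ 3).
Get s_k = R·t_k = k*(4*k**2 - k + 4) with R(k) = B(k−1)f(k)/C(k) = k*(4*k**2 - k + 4)/(12*k**2 + 10*k + 7).
Verify: 12*k**2 + 10*k + 7 matches t_k.
Evaluate: s_(n+1) = 4*n**3 + 11*n**2 + 14*n + 7; subtract s_(2) = 36 ⇒ S(n) = 4*n**3 + 11*n**2 + 14*n - 29.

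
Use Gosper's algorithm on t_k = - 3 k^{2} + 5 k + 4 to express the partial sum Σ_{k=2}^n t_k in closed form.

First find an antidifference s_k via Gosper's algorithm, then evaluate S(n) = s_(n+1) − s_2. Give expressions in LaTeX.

S(n) = - n^{3} + n^{2} + 6 n - 6

The ratio is (3*k**2 + k - 6)/(3*k**2 - 5*k - 4).
So A=1 and B=1, with C=k**2 - 5*k/3 - 4/3.
Solve (1)·f(k+1) − (1)·f(k) = k**2 - 5*k/3 - 4/3.
d = 3 from the (0,0,2) case.
Solving with deg f ≤ 3: f(k) = k*(k**2 - 4*k - 1)/3.
R(k) = B(k−1)·f(k)/C(k) = k*(k**2 - 4*k - 1)/(3*k**2 - 5*k - 4); s_k = R·t_k = k*(-k**2 + 4*k + 1).
Δs = -3*k**2 + 5*k + 4, as required.
s_(n+1) = -n**3 + n**2 + 6*n + 4 and s_(2) = 10, so S(n) = -n**3 + n**2 + 6*n - 6.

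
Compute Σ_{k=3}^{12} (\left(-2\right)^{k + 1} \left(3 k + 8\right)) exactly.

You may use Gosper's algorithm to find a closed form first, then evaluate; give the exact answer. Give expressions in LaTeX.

Compute t_(k+1)/t_k: get 2*(-3*k - 11)/(3*k + 8).
Gosper form: A/B · C(k+1)/C(k) with A=-2, B=1, C=k + 8/3.
Set up (-2)·f(k+1) − (1)·f(k) − (k + 8/3) = 0.
From deg A=0, deg B=0, deg C=1: d=1.
A polynomial solution: f(k) = -(k + 2)/3.
Certificate R = B(k−1)f/C = -(k + 2)/(3*k + 8) gives s_k = 2*(-2)**k*(k + 2).
s_(k+1) − s_k = (-2)**(k + 1)*(3*k + 8) = t_k.
Σ_(k=3)^(12) t_k = s_(13) − s_(3) = -245760 − (-80) = -245680.

Σ = -245680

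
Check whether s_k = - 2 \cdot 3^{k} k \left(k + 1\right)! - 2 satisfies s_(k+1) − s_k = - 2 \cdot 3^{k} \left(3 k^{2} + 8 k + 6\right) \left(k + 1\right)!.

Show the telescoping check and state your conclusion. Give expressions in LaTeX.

s_(k+1) = -2*3**(k + 1)*(k + 1)*factorial(k + 2) - 2
s_(k+1) − s_k = -2*3**k*(3*k**2 + 8*k + 6)*factorial(k + 1)
(s_(k+1) − s_k) − t_k = 0

valid; difference matches t_k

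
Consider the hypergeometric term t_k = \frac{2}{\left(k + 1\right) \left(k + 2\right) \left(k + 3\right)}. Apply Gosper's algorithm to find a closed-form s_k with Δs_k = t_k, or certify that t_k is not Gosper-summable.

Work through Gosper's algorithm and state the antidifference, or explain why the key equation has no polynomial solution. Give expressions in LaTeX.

Compute t_(k+1)/t_k: get (k + 1)/(k + 4).
Gosper form: A/B · C(k+1)/C(k) with A=k + 1, B=k + 4, C=1.
Key eq: (k + 1)·f(k+1) = (k + 3)·f(k) + (1).
Degrees (1,1,0) ⇒ d ≤ 2.
Coefficient equations give f(k) = k*(k + 3)/4.
Then R = B(k−1)f/C = k*(k + 3)**2/4, so s_k = R(k)·t_k = k*(k + 3)/(2*(k + 1)*(k + 2)).
s_(k+1) − s_k = 2/(k**3 + 6*k**2 + 11*k + 6) = t_k.

s_k = \frac{k \left(k + 3\right)}{2 \left(k + 1\right) \left(k + 2\right)}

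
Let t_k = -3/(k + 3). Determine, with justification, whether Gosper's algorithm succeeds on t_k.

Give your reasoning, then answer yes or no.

Compute t_(k+1)/t_k: get (k + 3)/(k + 4).
Normal form (A,B,C) = (k + 3, k + 4, 1).
f must satisfy (k + 3)·f(k+1) − (k + 3)·f(k) = 1.
From deg A=1, deg B=1, deg C=0: d=0.
Generic f = c0 gives residual -1; -1 = 0 cannot hold, so t_k is not Gosper-summable.

No. Not Gosper-summable.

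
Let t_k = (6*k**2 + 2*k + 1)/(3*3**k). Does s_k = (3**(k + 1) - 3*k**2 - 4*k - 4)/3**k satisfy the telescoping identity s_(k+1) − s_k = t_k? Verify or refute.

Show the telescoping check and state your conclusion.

s_(k+1) = (9*3**k - 3*k**2 - 10*k - 11)/(3*3**k)
s_(k+1) − s_k = (6*k**2 + 2*k + 1)/(3*3**k)
(s_(k+1) − s_k) − t_k = 0

Valid — Δs_k = t_k.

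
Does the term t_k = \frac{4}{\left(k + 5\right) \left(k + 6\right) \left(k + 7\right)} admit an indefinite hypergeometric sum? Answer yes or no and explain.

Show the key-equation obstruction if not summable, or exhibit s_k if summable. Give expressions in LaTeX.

Step 1: r(k) = (k + 5)/(k + 8).
Factor: A=k + 5; B=k + 8; C=1.
Key eq: (k + 5)·f(k+1) = (k + 7)·f(k) + (1).
d = 2 from the (1,1,0) case.
A polynomial solution: f(k) = k*(k + 11)/60.
So s_k = (B(k−1)f/C)·t_k = (k*(k + 7)*(k + 11)/60)·t_k = k*(k + 11)/(15*(k + 5)*(k + 6)).
s_(k+1) − s_k = 4/(k**3 + 18*k**2 + 107*k + 210) = t_k.

Yes. s_k = \frac{k \left(k + 11\right)}{15 \left(k + 5\right) \left(k + 6\right)}.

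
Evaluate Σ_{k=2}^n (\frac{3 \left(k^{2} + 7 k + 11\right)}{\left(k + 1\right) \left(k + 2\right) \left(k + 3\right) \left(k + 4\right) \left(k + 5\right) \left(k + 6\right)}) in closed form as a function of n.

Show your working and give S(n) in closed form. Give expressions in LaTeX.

Ratio r(k) = (k + 1)*(7*k + (k + 1)**2 + 18)/((k + 7)*(k**2 + 7*k + 11)).
Gosper form: A/B · C(k+1)/C(k) with A=k + 1, B=k + 7, C=k**2 + 7*k + 11.
Need (k + 1)·f(k+1) − (k + 6)·f(k) = k**2 + 7*k + 11.
d = 5 from the (1,1,2) case.
Solve for f: f(k) = k*(k + 2)*(k + 4)*(k**2 + 9*k + 23)/45 (degree 5 ≤ 5).
Get s_k = R·t_k = k*(k**2 + 9*k + 23)/(15*(k**3 + 9*k**2 + 23*k + 15)) with R(k) = B(k−1)f(k)/C(k) = k*(k + 2)*(k + 4)*(k + 6)*(k**2 + 9*k + 23)/(45*(k**2 + 7*k + 11)).
Check: Δs_k = 3*(k**2 + 7*k + 11)/(k**6 + 21*k**5 + 175*k**4 + 735*k**3 + 1624*k**2 + 1764*k + 720). ✓
Σ_(k=2)^n t_k = s_(n+1) − s_(2) = ((n**3 + 12*n**2 + 44*n + 33)/(15*(n**3 + 12*n**2 + 44*n + 48))) − (2/35), i.e. (n**3 + 12*n**2 + 44*n - 57)/(105*(n**3 + 12*n**2 + 44*n + 48)).

S(n) = \frac{n^{3} + 12 n^{2} + 44 n - 57}{105 \left(n^{3} + 12 n^{2} + 44 n + 48\right)}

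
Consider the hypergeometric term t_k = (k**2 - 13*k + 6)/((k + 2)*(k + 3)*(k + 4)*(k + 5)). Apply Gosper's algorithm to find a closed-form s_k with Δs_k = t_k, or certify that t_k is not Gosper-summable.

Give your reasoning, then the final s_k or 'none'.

s_k = k*(4 - k)/((k + 2)*(k + 3)*(k + 4))

t_(k+1)/t_k = -(k + 2)*(13*k - (k + 1)**2 + 7)/((k + 6)*(k**2 - 13*k + 6)).
Take A(k)=k + 2, B(k)=k + 6, C(k)=k**2 - 13*k + 6.
f must satisfy (k + 2)·f(k+1) − (k + 5)·f(k) = k**2 - 13*k + 6.
From deg A=1, deg B=1, deg C=2: d=3.
Coefficient equations give f(k) = -k*(k - 4).
Certificate R = B(k−1)f/C = -k*(k - 4)*(k + 5)/(k**2 - 13*k + 6) gives s_k = k*(4 - k)/((k + 2)*(k + 3)*(k + 4)).
Δs = (k**2 - 13*k + 6)/(k**4 + 14*k**3 + 71*k**2 + 154*k + 120), as required.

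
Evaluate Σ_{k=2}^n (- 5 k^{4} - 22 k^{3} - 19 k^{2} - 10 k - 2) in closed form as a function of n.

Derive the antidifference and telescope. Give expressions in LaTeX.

Ratio r(k) = (5*k**4 + 42*k**3 + 115*k**2 + 134*k + 58)/(5*k**4 + 22*k**3 + 19*k**2 + 10*k + 2).
A = 1, B = 1, C = k**4 + 22*k**3/5 + 19*k**2/5 + 2*k + 2/5.
Solve (1)·f(k+1) − (1)·f(k) = k**4 + 22*k**3/5 + 19*k**2/5 + 2*k + 2/5.
Degrees (0,0,4) ⇒ d ≤ 5.
Solve for f: f(k) = k**2*(k**3 + 3*k**2 - 3*k + 1)/5 (degree 5 ≤ 5).
Then R = B(k−1)f/C = k**2*(k**3 + 3*k**2 - 3*k + 1)/(5*k**4 + 22*k**3 + 19*k**2 + 10*k + 2), so s_k = R(k)·t_k = k**2*(-k**3 - 3*k**2 + 3*k - 1).
s_(k+1) − s_k = -5*k**4 - 22*k**3 - 19*k**2 - 10*k - 2 = t_k.
Evaluate: s_(n+1) = -n**5 - 8*n**4 - 19*n**3 - 20*n**2 - 10*n - 2; subtract s_(2) = -60 ⇒ S(n) = -n**5 - 8*n**4 - 19*n**3 - 20*n**2 - 10*n + 58.

S(n) = - n^{5} - 8 n^{4} - 19 n^{3} - 20 n^{2} - 10 n + 58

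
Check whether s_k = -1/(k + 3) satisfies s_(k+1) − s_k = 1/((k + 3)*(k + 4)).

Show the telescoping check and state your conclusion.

s_(k+1) = -1/(k + 4)
s_(k+1) − s_k = 1/((k + 3)*(k + 4))
(s_(k+1) − s_k) − t_k = 0

Valid: the claim telescopes to t_k.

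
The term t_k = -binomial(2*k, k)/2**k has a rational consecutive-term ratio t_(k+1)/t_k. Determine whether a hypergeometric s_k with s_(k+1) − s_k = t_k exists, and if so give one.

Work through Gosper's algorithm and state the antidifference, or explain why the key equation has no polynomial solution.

t_(k+1)/t_k = (2*k + 1)/(k + 1).
So A=2*k + 1 and B=k + 1, with C=1.
Solve (2*k + 1)·f(k+1) − (k)·f(k) = 1.
deg f ≤ -1 (via 1,1,0).
d = -1 < 0 ⇒ no nonzero polynomial f; not summable.

none (Gosper's algorithm certifies no s_k)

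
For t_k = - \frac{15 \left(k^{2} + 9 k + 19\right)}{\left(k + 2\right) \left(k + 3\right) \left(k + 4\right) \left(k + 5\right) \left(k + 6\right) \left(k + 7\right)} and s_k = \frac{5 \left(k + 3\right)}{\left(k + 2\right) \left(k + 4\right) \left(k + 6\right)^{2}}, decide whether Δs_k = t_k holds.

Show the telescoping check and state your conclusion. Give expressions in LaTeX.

Invalid: residual \frac{15 \left(4 k^{3} + 60 k^{2} + 290 k + 447\right)}{k^{8} + 40 k^{7} + 688 k^{6} + 6634 k^{5} + 39139 k^{4} + 144310 k^{3} + 323772 k^{2} + 402696 k + 211680} ≠ 0.

s_(k+1) = 5*(k + 4)/((k + 3)*(k + 5)*(k + 7)**2)
s_(k+1) − s_k = 5*((k + 2)*(k + 4)**2*(k + 6)**2 - (k + 3)**2*(k + 5)*(k + 7)**2)/((k + 2)*(k + 3)*(k + 4)*(k + 5)*(k + 6)**2*(k + 7)**2)
(s_(k+1) − s_k) − t_k = 15*(4*k**3 + 60*k**2 + 290*k + 447)/(k**8 + 40*k**7 + 688*k**6 + 6634*k**5 + 39139*k**4 + 144310*k**3 + 323772*k**2 + 402696*k + 211680)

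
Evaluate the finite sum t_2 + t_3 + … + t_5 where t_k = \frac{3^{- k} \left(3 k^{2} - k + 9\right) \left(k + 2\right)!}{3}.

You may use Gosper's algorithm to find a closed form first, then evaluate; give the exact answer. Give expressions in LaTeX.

Σ = 62288/81

r(k) = (k + 3)*(-k + 3*(k + 1)**2 + 8)/(3*(3*k**2 - k + 9)) after simplifying.
Take A(k)=k/3 + 1, B(k)=1, C(k)=k**2 - k/3 + 3.
Need (k/3 + 1)·f(k+1) − (1)·f(k) = k**2 - k/3 + 3.
d = 1 from the (1,0,2) case.
Coefficient equations give f(k) = 3*k - 4.
Get s_k = R·t_k = (3*k - 4)*factorial(k + 2)/3**k with R(k) = B(k−1)f(k)/C(k) = 3*(3*k - 4)/(3*k**2 - k + 9).
Verify: (3*k**2 - k + 9)*factorial(k + 2)/(3*3**k) matches t_k.
Σ_(k=2)^(5) t_k = s_(6) − s_(2) = 62720/81 − (16/3) = 62288/81.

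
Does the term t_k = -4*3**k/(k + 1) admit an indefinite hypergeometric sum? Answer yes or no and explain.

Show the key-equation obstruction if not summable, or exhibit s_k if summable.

No. Not Gosper-summable.

Ratio r(k) = 3*(k + 1)/(k + 2).
A = 3*k + 3, B = k + 2, C = 1.
Key eq: (3*k + 3)·f(k+1) = (k + 1)·f(k) + (1).
d = -1 from the (1,1,0) case.
Negative degree bound (-1): no f exists, t_k not Gosper-summable.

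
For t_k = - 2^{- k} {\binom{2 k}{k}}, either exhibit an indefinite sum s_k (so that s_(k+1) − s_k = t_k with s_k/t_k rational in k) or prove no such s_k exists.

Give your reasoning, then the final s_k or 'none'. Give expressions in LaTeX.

The ratio is (2*k + 1)/(k + 1).
Take A(k)=2*k + 1, B(k)=k + 1, C(k)=1.
Need (2*k + 1)·f(k+1) − (k)·f(k) = 1.
From deg A=1, deg B=1, deg C=0: d=-1.
Bound -1 < 0, so the key equation has no polynomial solution.

not Gosper-summable; s_k does not exist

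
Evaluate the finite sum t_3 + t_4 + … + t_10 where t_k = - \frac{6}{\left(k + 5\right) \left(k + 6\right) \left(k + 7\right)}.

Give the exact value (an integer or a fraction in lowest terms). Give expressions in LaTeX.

Step 1: r(k) = (k + 5)/(k + 8).
Gosper form: A/B · C(k+1)/C(k) with A=k + 5, B=k + 8, C=1.
Set up (k + 5)·f(k+1) − (k + 7)·f(k) − (1) = 0.
deg f ≤ 2 (via 1,1,0).
Solve for f: f(k) = k*(k + 11)/60 (degree 2 ≤ 2).
Get s_k = R·t_k = k*(-k - 11)/(10*(k + 5)*(k + 6)) with R(k) = B(k−1)f(k)/C(k) = k*(k + 7)*(k + 11)/60.
Verify: -6/(k**3 + 18*k**2 + 107*k + 210) matches t_k.
Sum = s_(11) − s_(3); s_(11) = -121/1360, s_(3) = -7/120 ⇒ -25/816.

Σ = -25/816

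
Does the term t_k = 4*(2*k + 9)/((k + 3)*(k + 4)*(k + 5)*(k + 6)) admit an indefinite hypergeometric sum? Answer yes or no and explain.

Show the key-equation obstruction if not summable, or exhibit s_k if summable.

Yes. s_k = 4*k*(k + 8)/(15*(k**2 + 8*k + 15)).

Step 1: r(k) = (k + 3)*(2*k + 11)/((k + 7)*(2*k + 9)).
So A=k + 3 and B=k + 7, with C=k + 9/2.
Need (k + 3)·f(k+1) − (k + 6)·f(k) = k + 9/2.
Bound: deg f ≤ 3.
Solve for f: f(k) = k*(k + 4)*(k + 8)/30 (degree 3 ≤ 3).
R(k) = B(k−1)·f(k)/C(k) = k*(k + 4)*(k + 6)*(k + 8)/(15*(2*k + 9)); s_k = R·t_k = 4*k*(k + 8)/(15*(k**2 + 8*k + 15)).
Check: Δs_k = 4*(2*k + 9)/(k**4 + 18*k**3 + 119*k**2 + 342*k + 360). ✓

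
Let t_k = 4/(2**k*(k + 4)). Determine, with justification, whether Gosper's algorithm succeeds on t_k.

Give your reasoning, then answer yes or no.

Step 1: r(k) = (k + 4)/(2*(k + 5)).
Factor: A=k/2 + 2; B=k + 5; C=1.
Solve (k/2 + 2)·f(k+1) − (k + 4)·f(k) = 1.
Bound: deg f ≤ -1.
deg f ≤ -1 is impossible — no certificate.

No — t_k has no hypergeometric antidifference.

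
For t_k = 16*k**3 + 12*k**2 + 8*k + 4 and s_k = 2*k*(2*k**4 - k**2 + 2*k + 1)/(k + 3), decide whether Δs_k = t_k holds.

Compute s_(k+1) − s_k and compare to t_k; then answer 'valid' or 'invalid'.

s_(k+1) = 2*(k + 1)*(2*k + 2*(k + 1)**4 - (k + 1)**2 + 3)/(k + 4)
s_(k+1) − s_k = 4*(4*k**5 + 25*k**4 + 39*k**3 + 30*k**2 + 18*k + 6)/(k**2 + 7*k + 12)
(s_(k+1) − s_k) − t_k = 4*(-6*k**4 - 32*k**3 - 21*k**2 - 13*k - 6)/(k**2 + 7*k + 12)

Invalid: residual 4*(-6*k**4 - 32*k**3 - 21*k**2 - 13*k - 6)/(k**2 + 7*k + 12) ≠ 0.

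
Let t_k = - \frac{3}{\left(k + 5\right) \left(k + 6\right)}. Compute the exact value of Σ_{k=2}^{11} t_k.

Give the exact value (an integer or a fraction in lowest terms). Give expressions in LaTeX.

Step 1: r(k) = (k + 5)/(k + 7).
So A=k + 5 and B=k + 7, with C=1.
Key eq: (k + 5)·f(k+1) = (k + 6)·f(k) + (1).
deg f ≤ 1 (via 1,1,0).
A polynomial solution: f(k) = k/5.
R(k) = B(k−1)·f(k)/C(k) = k*(k + 6)/5; s_k = R·t_k = -3*k/(5*k + 25).
Check: Δs_k = -3/(k**2 + 11*k + 30). ✓
Σ_(k=2)^(11) t_k = s_(12) − s_(2) = -36/85 − (-6/35) = -30/119.

Σ = -30/119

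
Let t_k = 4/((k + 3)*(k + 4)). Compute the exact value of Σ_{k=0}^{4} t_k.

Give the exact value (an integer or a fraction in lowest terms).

Σ = 5/6

Step 1: r(k) = (k + 3)/(k + 5).
A = k + 3, B = k + 5, C = 1.
Need (k + 3)·f(k+1) − (k + 4)·f(k) = 1.
Degrees (1,1,0) ⇒ d ≤ 1.
Match coefficients ⇒ f(k) = k/3.
Certificate R = B(k−1)f/C = k*(k + 4)/3 gives s_k = 4*k/(3*(k + 3)).
Verify: 4/(k**2 + 7*k + 12) matches t_k.
Evaluate s at k=5 and k=0: 5/6 and 0; difference 5/6.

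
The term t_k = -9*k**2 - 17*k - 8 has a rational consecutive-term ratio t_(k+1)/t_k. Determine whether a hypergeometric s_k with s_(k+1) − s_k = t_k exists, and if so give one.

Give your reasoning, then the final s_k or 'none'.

s_k = k*(-3*k**2 - 4*k - 1)

r(k) = (9*k**2 + 35*k + 34)/(9*k**2 + 17*k + 8) after simplifying.
So A=1 and B=1, with C=k**2 + 17*k/9 + 8/9.
Key eq: (1)·f(k+1) = (1)·f(k) + (k**2 + 17*k/9 + 8/9).
d = 3 from the (0,0,2) case.
Solve for f: f(k) = k*(k + 1)*(3*k + 1)/9 (degree 3 ≤ 3).
Certificate R = B(k−1)f/C = k*(3*k + 1)/(9*k + 8) gives s_k = k*(-3*k**2 - 4*k - 1).
Δs = -9*k**2 - 17*k - 8, as required.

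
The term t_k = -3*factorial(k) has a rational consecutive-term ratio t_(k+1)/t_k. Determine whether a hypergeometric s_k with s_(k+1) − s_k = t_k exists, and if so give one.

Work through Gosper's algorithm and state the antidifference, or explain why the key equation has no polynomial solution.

Compute t_(k+1)/t_k: get k + 1.
Take A(k)=k + 1, B(k)=1, C(k)=1.
Need (k + 1)·f(k+1) − (1)·f(k) = 1.
Degrees (1,0,0) ⇒ d ≤ -1.
Negative degree bound (-1): no f exists, t_k not Gosper-summable.

no hypergeometric antidifference exists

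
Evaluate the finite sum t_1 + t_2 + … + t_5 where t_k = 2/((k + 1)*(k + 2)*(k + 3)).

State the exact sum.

Compute t_(k+1)/t_k: get (k + 1)/(k + 4).
Take A(k)=k + 1, B(k)=k + 4, C(k)=1.
Need (k + 1)·f(k+1) − (k + 3)·f(k) = 1.
Degrees (1,1,0) ⇒ d ≤ 2.
Match coefficients ⇒ f(k) = k*(k + 3)/4.
Get s_k = R·t_k = k*(k + 3)/(2*(k + 1)*(k + 2)) with R(k) = B(k−1)f(k)/C(k) = k*(k + 3)**2/4.
Δs = 2/(k**3 + 6*k**2 + 11*k + 6), as required.
Telescoping: Σ = s_(6) − s_(1) = 27/56 − (1/3) = 25/168.

Σ = 25/168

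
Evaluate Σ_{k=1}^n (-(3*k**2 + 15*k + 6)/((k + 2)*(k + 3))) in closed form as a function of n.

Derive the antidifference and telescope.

r(k) = (k + 2)*(5*k + (k + 1)**2 + 7)/((k + 4)*(k**2 + 5*k + 2)) after simplifying.
A = k + 2, B = k + 4, C = k**2 + 5*k + 2.
f must satisfy (k + 2)·f(k+1) − (k + 3)·f(k) = k**2 + 5*k + 2.
d = 2 from the (1,1,2) case.
Solve for f: f(k) = k**2 (degree 2 ≤ 2).
Then R = B(k−1)f/C = k**2*(k + 3)/(k**2 + 5*k + 2), so s_k = R(k)·t_k = -3*k**2/(k + 2).
Verify: 3*(-k**2 - 5*k - 2)/(k**2 + 5*k + 6) matches t_k.
Σ_(k=1)^n t_k = s_(n+1) − s_(1) = (3*(-n**2 - 2*n - 1)/(n + 3)) − (-1), i.e. n*(-3*n - 5)/(n + 3).

S(n) = n*(-3*n - 5)/(n + 3)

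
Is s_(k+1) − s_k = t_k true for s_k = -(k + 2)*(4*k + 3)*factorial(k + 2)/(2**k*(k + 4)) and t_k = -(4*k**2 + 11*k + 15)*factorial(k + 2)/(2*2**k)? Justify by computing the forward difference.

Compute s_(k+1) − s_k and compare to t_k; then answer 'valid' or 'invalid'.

s_(k+1) = -(k + 3)*(4*k + 7)*factorial(k + 3)/(2*2**k*(k + 5))
s_(k+1) − s_k = -(4*k**4 + 39*k**3 + 140*k**2 + 253*k + 192)*factorial(k + 2)/(2*2**k*(k + 4)*(k + 5))
(s_(k+1) − s_k) − t_k = (4*k**3 + 27*k**2 + 51*k + 54)*factorial(k + 2)/(2**k*(k + 4)*(k + 5))

Invalid: residual (4*k**3 + 27*k**2 + 51*k + 54)*factorial(k + 2)/(2**k*(k + 4)*(k + 5)) ≠ 0.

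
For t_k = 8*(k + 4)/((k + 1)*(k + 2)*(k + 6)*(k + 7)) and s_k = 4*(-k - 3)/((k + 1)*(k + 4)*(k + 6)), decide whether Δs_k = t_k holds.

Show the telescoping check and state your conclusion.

s_(k+1) = 4*(-k - 4)/((k + 2)*(k + 5)*(k + 7))
s_(k+1) − s_k = 4*(2*k**3 + 23*k**2 + 87*k + 114)/(k**6 + 25*k**5 + 247*k**4 + 1219*k**3 + 3112*k**2 + 3796*k + 1680)
(s_(k+1) − s_k) − t_k = 4*(-3*k**2 - 25*k - 46)/(k**6 + 25*k**5 + 247*k**4 + 1219*k**3 + 3112*k**2 + 3796*k + 1680)

Invalid: residual 4*(-3*k**2 - 25*k - 46)/(k**6 + 25*k**5 + 247*k**4 + 1219*k**3 + 3112*k**2 + 3796*k + 1680) ≠ 0.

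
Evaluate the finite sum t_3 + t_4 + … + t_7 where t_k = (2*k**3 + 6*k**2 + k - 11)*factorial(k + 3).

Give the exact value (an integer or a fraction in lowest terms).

Σ = 3792092400

Step 1: r(k) = (k + 4)*(k + 2*(k + 1)**3 + 6*(k + 1)**2 - 10)/(2*k**3 + 6*k**2 + k - 11).
A = k + 4, B = 1, C = k**3 + 3*k**2 + k/2 - 11/2.
Need (k + 4)·f(k+1) − (1)·f(k) = k**3 + 3*k**2 + k/2 - 11/2.
Degrees (1,0,3) ⇒ d ≤ 2.
Solve for f: f(k) = (2*k**2 - 4*k - 1)/2 (degree 2 ≤ 2).
So s_k = (B(k−1)f/C)·t_k = ((2*k**2 - 4*k - 1)/(2*k**3 + 6*k**2 + k - 11))·t_k = (2*k**2 - 4*k - 1)*factorial(k + 3).
s_(k+1) − s_k = (2*k**3 + 6*k**2 + k - 11)*factorial(k + 3) = t_k.
Telescoping: Σ = s_(8) − s_(3) = 3792096000 − (3600) = 3792092400.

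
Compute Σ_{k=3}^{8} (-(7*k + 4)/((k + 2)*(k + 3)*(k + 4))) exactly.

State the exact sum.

The ratio is (k + 2)*(7*k + 11)/((k + 5)*(7*k + 4)).
Normal form (A,B,C) = (k + 2, k + 5, k + 4/7).
Solve (k + 2)·f(k+1) − (k + 4)·f(k) = k + 4/7.
d = 2 from the (1,1,1) case.
Match coefficients ⇒ f(k) = k*(3*k + 1)/14.
R(k) = B(k−1)·f(k)/C(k) = k*(k + 4)*(3*k + 1)/(2*(7*k + 4)); s_k = R·t_k = k*(-3*k - 1)/(2*(k + 2)*(k + 3)).
Check: Δs_k = (-7*k - 4)/(k**3 + 9*k**2 + 26*k + 24). ✓
Evaluate s at k=9 and k=3: -21/22 and -1/2; difference -5/11.

Σ = -5/11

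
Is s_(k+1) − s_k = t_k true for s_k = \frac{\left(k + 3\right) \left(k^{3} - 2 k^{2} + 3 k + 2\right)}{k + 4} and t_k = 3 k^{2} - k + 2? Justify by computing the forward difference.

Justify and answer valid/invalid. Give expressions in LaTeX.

s_(k+1) = (k**4 + 5*k**3 + 6*k**2 + 12*k + 16)/(k + 5)
s_(k+1) − s_k = (3*k**4 + 24*k**3 + 40*k**2 + 3*k + 34)/(k**2 + 9*k + 20)
(s_(k+1) − s_k) − t_k = (-2*k**3 - 13*k**2 + 5*k - 6)/(k**2 + 9*k + 20)

Invalid: residual \frac{- 2 k^{3} - 13 k^{2} + 5 k - 6}{k^{2} + 9 k + 20} ≠ 0.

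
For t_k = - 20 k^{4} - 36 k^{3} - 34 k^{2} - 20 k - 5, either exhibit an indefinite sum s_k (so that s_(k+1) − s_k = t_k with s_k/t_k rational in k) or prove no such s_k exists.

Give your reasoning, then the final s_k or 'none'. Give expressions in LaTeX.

t_(k+1)/t_k = (20*k**4 + 116*k**3 + 262*k**2 + 276*k + 115)/(20*k**4 + 36*k**3 + 34*k**2 + 20*k + 5).
So A=1 and B=1, with C=k**4 + 9*k**3/5 + 17*k**2/10 + k + 1/4.
Need (1)·f(k+1) − (1)·f(k) = k**4 + 9*k**3/5 + 17*k**2/10 + k + 1/4.
From deg A=0, deg B=0, deg C=4: d=5.
Solve for f: f(k) = k**2*(4*k**3 - k**2 + 2)/20 (degree 5 ≤ 5).
So s_k = (B(k−1)f/C)·t_k = (k**2*(4*k**3 - k**2 + 2)/(20*k**4 + 36*k**3 + 34*k**2 + 20*k + 5))·t_k = k**2*(-4*k**3 + k**2 - 2).
Verify: -20*k**4 - 36*k**3 - 34*k**2 - 20*k - 5 matches t_k.

s_k = k^{2} \left(- 4 k^{3} + k^{2} - 2\right)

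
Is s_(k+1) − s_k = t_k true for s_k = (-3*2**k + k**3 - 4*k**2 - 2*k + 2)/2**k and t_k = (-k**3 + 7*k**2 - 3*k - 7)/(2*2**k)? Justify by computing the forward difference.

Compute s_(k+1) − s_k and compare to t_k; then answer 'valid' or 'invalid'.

valid (s_(k+1) − s_k reduces to t_k)

s_(k+1) = (-6*2**k + k**3 - k**2 - 7*k - 3)/(2*2**k)
s_(k+1) − s_k = (-k**3 + 7*k**2 - 3*k - 7)/(2*2**k)
(s_(k+1) − s_k) − t_k = 0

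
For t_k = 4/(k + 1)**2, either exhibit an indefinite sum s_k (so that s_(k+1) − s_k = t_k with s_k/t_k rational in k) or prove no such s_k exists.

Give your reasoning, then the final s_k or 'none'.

none (Gosper's algorithm certifies no s_k)

Ratio r(k) = (k + 1)**2/(k + 2)**2.
Normal form (A,B,C) = (k**2 + 2*k + 1, k**2 + 4*k + 4, 1).
Set up (k**2 + 2*k + 1)·f(k+1) − (k**2 + 2*k + 1)·f(k) − (1) = 0.
deg f ≤ 0 (via 2,2,0).
Generic f = c0 gives residual -1; -1 = 0 cannot hold, so t_k is not Gosper-summable.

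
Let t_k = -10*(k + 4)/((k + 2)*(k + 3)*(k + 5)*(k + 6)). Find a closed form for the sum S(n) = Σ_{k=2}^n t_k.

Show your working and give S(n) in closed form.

S(n) = 5*(-n**2 - 9*n + 10)/(28*(n**2 + 9*n + 18))

t_(k+1)/t_k = (k + 2)*(k + 5)**2/((k + 4)**2*(k + 7)).
Normal form (A,B,C) = (k + 2, k + 7, k**2 + 8*k + 16).
Key eq: (k + 2)·f(k+1) = (k + 6)·f(k) + (k**2 + 8*k + 16).
d = 4 from the (1,1,2) case.
Coefficient equations give f(k) = k*(k + 3)*(k + 4)*(k + 7)/20.
R(k) = B(k−1)·f(k)/C(k) = k*(k + 3)*(k + 6)*(k + 7)/(20*(k + 4)); s_k = R·t_k = k*(-k - 7)/(2*(k**2 + 7*k + 10)).
Verify: 10*(-k - 4)/(k**4 + 16*k**3 + 91*k**2 + 216*k + 180) matches t_k.
Telescope: S(n) = s_(n+1) − s_(2) = (-n**2 - 9*n - 8)/(2*(n**2 + 9*n + 18)) − (-9/28) = 5*(-n**2 - 9*n + 10)/(28*(n**2 + 9*n + 18)).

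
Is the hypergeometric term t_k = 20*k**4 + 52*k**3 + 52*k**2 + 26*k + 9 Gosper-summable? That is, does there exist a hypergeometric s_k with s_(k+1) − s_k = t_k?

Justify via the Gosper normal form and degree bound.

t_(k+1)/t_k = (20*k**4 + 132*k**3 + 328*k**2 + 366*k + 159)/(20*k**4 + 52*k**3 + 52*k**2 + 26*k + 9).
Take A(k)=1, B(k)=1, C(k)=k**4 + 13*k**3/5 + 13*k**2/5 + 13*k/10 + 9/20.
Need (1)·f(k+1) − (1)·f(k) = k**4 + 13*k**3/5 + 13*k**2/5 + 13*k/10 + 9/20.
d = 5 from the (0,0,4) case.
Match coefficients ⇒ f(k) = k*(4*k**4 + 3*k**3 - 2*k**2 + 4)/20.
Get s_k = R·t_k = k*(4*k**4 + 3*k**3 - 2*k**2 + 4) with R(k) = B(k−1)f(k)/C(k) = k*(4*k**4 + 3*k**3 - 2*k**2 + 4)/(20*k**4 + 52*k**3 + 52*k**2 + 26*k + 9).
Verify: 20*k**4 + 52*k**3 + 52*k**2 + 26*k + 9 matches t_k.

Yes. s_k = k*(4*k**4 + 3*k**3 - 2*k**2 + 4).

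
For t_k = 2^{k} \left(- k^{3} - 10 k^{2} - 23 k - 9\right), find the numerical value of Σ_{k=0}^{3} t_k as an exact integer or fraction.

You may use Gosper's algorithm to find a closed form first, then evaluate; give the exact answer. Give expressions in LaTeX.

Step 1: r(k) = 2*(k**3 + 13*k**2 + 46*k + 43)/(k**3 + 10*k**2 + 23*k + 9).
Gosper form: A/B · C(k+1)/C(k) with A=2, B=1, C=k**3 + 10*k**2 + 23*k + 9.
f must satisfy (2)·f(k+1) − (1)·f(k) = k**3 + 10*k**2 + 23*k + 9.
d = 3 from the (0,0,3) case.
Coefficient equations give f(k) = k**3 + 4*k**2 + k - 3.
R(k) = B(k−1)·f(k)/C(k) = (k**3 + 4*k**2 + k - 3)/(k**3 + 10*k**2 + 23*k + 9); s_k = R·t_k = 2**k*(-k**3 - 4*k**2 - k + 3).
Check: Δs_k = 2**k*(-k**3 - 10*k**2 - 23*k - 9). ✓
Σ_(k=0)^(3) t_k = s_(4) − s_(0) = -2064 − (3) = -2067.

Σ = -2067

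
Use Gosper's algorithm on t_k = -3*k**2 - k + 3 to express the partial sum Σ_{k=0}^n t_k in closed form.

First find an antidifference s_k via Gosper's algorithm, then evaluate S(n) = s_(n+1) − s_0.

S(n) = -n**3 - 2*n**2 + 2*n + 3

Step 1: r(k) = (k + 3*(k + 1)**2 - 2)/(3*k**2 + k - 3).
Factor: A=1; B=1; C=k**2 + k/3 - 1.
Solve (1)·f(k+1) − (1)·f(k) = k**2 + k/3 - 1.
Degrees (0,0,2) ⇒ d ≤ 3.
Solve for f: f(k) = k*(k**2 - k - 3)/3 (degree 3 ≤ 3).
So s_k = (B(k−1)f/C)·t_k = (k*(k**2 - k - 3)/(3*k**2 + k - 3))·t_k = k*(-k**2 + k + 3).
Verify: -3*k**2 - k + 3 matches t_k.
Telescope: S(n) = s_(n+1) − s_(0) = -n**3 - 2*n**2 + 2*n + 3 − (0) = -n**3 - 2*n**2 + 2*n + 3.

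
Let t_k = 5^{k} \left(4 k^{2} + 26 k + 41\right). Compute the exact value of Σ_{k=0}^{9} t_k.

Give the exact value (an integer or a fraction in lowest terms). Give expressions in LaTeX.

Σ = 1406249996

Ratio r(k) = 5*(4*k**2 + 34*k + 71)/(4*k**2 + 26*k + 41).
Normal form (A,B,C) = (5, 1, k**2 + 13*k/2 + 41/4).
Key eq: (5)·f(k+1) = (1)·f(k) + (k**2 + 13*k/2 + 41/4).
Degrees (0,0,2) ⇒ d ≤ 2.
Solve for f: f(k) = (k + 2)**2/4 (degree 2 ≤ 2).
Certificate R = B(k−1)f/C = (k + 2)**2/(4*k**2 + 26*k + 41) gives s_k = 5**k*(k**2 + 4*k + 4).
Check: Δs_k = 5**k*(4*k**2 + 26*k + 41). ✓
Σ_(k=0)^(9) t_k = s_(10) − s_(0) = 1406250000 − (4) = 1406249996.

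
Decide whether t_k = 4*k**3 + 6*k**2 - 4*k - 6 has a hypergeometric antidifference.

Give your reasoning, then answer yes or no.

Ratio r(k) = k*(2*k**2 + 9*k + 10)/(2*k**3 + 3*k**2 - 2*k - 3).
Gosper form: A/B · C(k+1)/C(k) with A=1, B=1, C=k**3 + 3*k**2/2 - k - 3/2.
f must satisfy (1)·f(k+1) − (1)·f(k) = k**3 + 3*k**2/2 - k - 3/2.
d = 4 from the (0,0,3) case.
Solving with deg f ≤ 4: f(k) = k*(k + 1)*(k**2 - k - 3)/4.
Get s_k = R·t_k = k*(k**3 - 4*k - 3) with R(k) = B(k−1)f(k)/C(k) = k*(k**2 - k - 3)/(2*(k - 1)*(2*k + 3)).
Verify: 4*k**3 + 6*k**2 - 4*k - 6 matches t_k.

Yes. s_k = k*(k**3 - 4*k - 3).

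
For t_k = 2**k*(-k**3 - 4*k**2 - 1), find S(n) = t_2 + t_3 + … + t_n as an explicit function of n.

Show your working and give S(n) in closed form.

Compute t_(k+1)/t_k: get 2*((k + 1)**3 + 4*(k + 1)**2 + 1)/(k**3 + 4*k**2 + 1).
A = 2, B = 1, C = k**3 + 4*k**2 + 1.
f must satisfy (2)·f(k+1) − (1)·f(k) = k**3 + 4*k**2 + 1.
Degrees (0,0,3) ⇒ d ≤ 3.
Match coefficients ⇒ f(k) = (k - 1)*(k**2 - k + 1).
So s_k = (B(k−1)f/C)·t_k = ((k - 1)*(k**2 - k + 1)/(k**3 + 4*k**2 + 1))·t_k = 2**k*(-k**3 + 2*k**2 - 2*k + 1).
Δs = 2**k*(-k**3 - 4*k**2 - 1), as required.
Telescope: S(n) = s_(n+1) − s_(2) = 2**(n + 1)*n*(-n**2 - n - 1) − (-12) = -2*2**n*n**3 - 2*2**n*n**2 - 2*2**n*n + 12.

S(n) = -2*2**n*n**3 - 2*2**n*n**2 - 2*2**n*n + 12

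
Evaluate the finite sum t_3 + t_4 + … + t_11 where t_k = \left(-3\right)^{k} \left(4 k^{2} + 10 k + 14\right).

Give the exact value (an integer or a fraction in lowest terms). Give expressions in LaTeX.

r(k) = 3*(-2*k**2 - 9*k - 14)/(2*k**2 + 5*k + 7) after simplifying.
Factor: A=-3; B=1; C=k**2 + 5*k/2 + 7/2.
Need (-3)·f(k+1) − (1)·f(k) = k**2 + 5*k/2 + 7/2.
deg f ≤ 2 (via 0,0,2).
Match coefficients ⇒ f(k) = -(k**2 + k + 2)/4.
Get s_k = R·t_k = (-3)**k*(-k**2 - k - 2) with R(k) = B(k−1)f(k)/C(k) = -(k**2 + k + 2)/(2*(2*k**2 + 5*k + 7)).
Δs = (-3)**k*(4*k**2 + 10*k + 14), as required.
Telescoping: Σ = s_(12) − s_(3) = -83967678 − (378) = -83968056.

Σ = -83968056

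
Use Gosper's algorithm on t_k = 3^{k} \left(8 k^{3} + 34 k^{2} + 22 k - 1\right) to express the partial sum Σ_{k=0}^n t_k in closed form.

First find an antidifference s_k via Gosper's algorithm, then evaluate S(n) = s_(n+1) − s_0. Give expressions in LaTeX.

Compute t_(k+1)/t_k: get 3*(8*k**3 + 58*k**2 + 114*k + 63)/(8*k**3 + 34*k**2 + 22*k - 1).
A = 3, B = 1, C = k**3 + 17*k**2/4 + 11*k/4 - 1/8.
Key eq: (3)·f(k+1) = (1)·f(k) + (k**3 + 17*k**2/4 + 11*k/4 - 1/8).
d = 3 from the (0,0,3) case.
Coefficient equations give f(k) = (k - 1)*(k + 1)*(4*k - 1)/8.
So s_k = (B(k−1)f/C)·t_k = ((k - 1)*(k + 1)*(4*k - 1)/(8*k**3 + 34*k**2 + 22*k - 1))·t_k = 3**k*(4*k**3 - k**2 - 4*k + 1).
Δs = 3**k*(8*k**3 + 34*k**2 + 22*k - 1), as required.
s_(n+1) = 3**(n + 1)*n*(4*n**2 + 11*n + 6) and s_(0) = 1, so S(n) = 12*3**n*n**3 + 33*3**n*n**2 + 18*3**n*n - 1.

S(n) = 12 \cdot 3^{n} n^{3} + 33 \cdot 3^{n} n^{2} + 18 \cdot 3^{n} n - 1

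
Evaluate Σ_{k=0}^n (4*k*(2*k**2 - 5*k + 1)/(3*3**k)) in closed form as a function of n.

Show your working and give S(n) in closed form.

t_(k+1)/t_k = (2*k**3 + k**2 - 3*k - 2)/(3*k*(2*k**2 - 5*k + 1)).
Normal form (A,B,C) = (1/3, 1, k**3 - 5*k**2/2 + k/2).
Set up (1/3)·f(k+1) − (1)·f(k) − (k**3 - 5*k**2/2 + k/2) = 0.
d = 3 from the (0,0,3) case.
Solving with deg f ≤ 3: f(k) = -3*(2*k**3 - 2*k**2 + 2*k + 1)/4.
R(k) = B(k−1)·f(k)/C(k) = -3*(2*k**3 - 2*k**2 + 2*k + 1)/(2*k*(2*k**2 - 5*k + 1)); s_k = R·t_k = 2*(-2*k**3 + 2*k**2 - 2*k - 1)/3**k.
Check: Δs_k = 4*k*(2*k**2 - 5*k + 1)/(3*3**k). ✓
Σ_(k=0)^n t_k = s_(n+1) − s_(0) = (2*3**(-n - 1)*(-2*n**3 - 4*n**2 - 4*n - 3)) − (-2), i.e. 2*(3*3**n - 2*n**3 - 4*n**2 - 4*n - 3)/(3*3**n).

S(n) = 2*(3*3**n - 2*n**3 - 4*n**2 - 4*n - 3)/(3*3**n)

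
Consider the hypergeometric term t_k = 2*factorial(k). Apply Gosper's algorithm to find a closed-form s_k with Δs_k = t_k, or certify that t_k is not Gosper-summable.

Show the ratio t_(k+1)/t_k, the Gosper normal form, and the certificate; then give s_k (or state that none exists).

The ratio is k + 1.
Normal form (A,B,C) = (k + 1, 1, 1).
Key eq: (k + 1)·f(k+1) = (1)·f(k) + (1).
d = -1 from the (1,0,0) case.
Negative degree bound (-1): no f exists, t_k not Gosper-summable.

no hypergeometric antidifference exists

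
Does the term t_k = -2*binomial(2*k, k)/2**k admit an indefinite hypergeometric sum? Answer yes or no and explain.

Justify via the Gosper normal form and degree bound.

No; the degree bound rules out any f.

t_(k+1)/t_k = (2*k + 1)/(k + 1).
Gosper form: A/B · C(k+1)/C(k) with A=2*k + 1, B=k + 1, C=1.
Key eq: (2*k + 1)·f(k+1) = (k)·f(k) + (1).
Bound: deg f ≤ -1.
deg f ≤ -1 is impossible — no certificate.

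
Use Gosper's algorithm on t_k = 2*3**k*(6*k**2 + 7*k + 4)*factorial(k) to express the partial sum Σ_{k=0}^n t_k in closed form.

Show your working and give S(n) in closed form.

S(n) = 12*3**n*n**2*factorial(n) + 18*3**n*n*factorial(n) + 6*3**n*factorial(n) + 2

Ratio r(k) = 3*(6*k**3 + 25*k**2 + 36*k + 17)/(6*k**2 + 7*k + 4).
Gosper form: A/B · C(k+1)/C(k) with A=3*k + 3, B=1, C=k**2 + 7*k/6 + 2/3.
Solve (3*k + 3)·f(k+1) − (1)·f(k) = k**2 + 7*k/6 + 2/3.
From deg A=1, deg B=0, deg C=2: d=1.
Solve for f: f(k) = (2*k - 1)/6 (degree 1 ≤ 1).
Get s_k = R·t_k = 2*3**k*(2*k - 1)*factorial(k) with R(k) = B(k−1)f(k)/C(k) = (2*k - 1)/(6*k**2 + 7*k + 4).
Verify: 2*3**k*(6*k**2 + 7*k + 4)*factorial(k) matches t_k.
Σ_(k=0)^n t_k = s_(n+1) − s_(0) = (6*3**n*(2*n + 1)*factorial(n + 1)) − (-2), i.e. 12*3**n*n**2*factorial(n) + 18*3**n*n*factorial(n) + 6*3**n*factorial(n) + 2.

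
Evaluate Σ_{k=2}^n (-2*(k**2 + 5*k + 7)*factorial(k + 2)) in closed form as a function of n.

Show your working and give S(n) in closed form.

r(k) = (k + 3)*(5*k + (k + 1)**2 + 12)/(k**2 + 5*k + 7) after simplifying.
Take A(k)=k + 3, B(k)=1, C(k)=k**2 + 5*k + 7.
f must satisfy (k + 3)·f(k+1) − (1)·f(k) = k**2 + 5*k + 7.
Bound: deg f ≤ 1.
A polynomial solution: f(k) = k + 2.
So s_k = (B(k−1)f/C)·t_k = ((k + 2)/(k**2 + 5*k + 7))·t_k = -2*(k + 2)*factorial(k + 2).
Δs = -2*(k**2 + 5*k + 7)*factorial(k + 2), as required.
Telescope: S(n) = s_(n+1) − s_(2) = -2*(n + 3)*factorial(n + 3) − (-192) = -2*n*factorial(n + 3) - 6*factorial(n + 3) + 192.

S(n) = -2*n*factorial(n + 3) - 6*factorial(n + 3) + 192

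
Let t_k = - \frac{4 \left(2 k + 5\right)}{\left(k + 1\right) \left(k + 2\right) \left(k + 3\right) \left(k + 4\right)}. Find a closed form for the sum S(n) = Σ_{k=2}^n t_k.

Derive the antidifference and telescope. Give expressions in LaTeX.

S(n) = \frac{4 \left(- n^{2} - 6 n + 7\right)}{15 \left(n^{2} + 6 n + 8\right)}

r(k) = (k + 1)*(2*k + 7)/((k + 5)*(2*k + 5)) after simplifying.
A = k + 1, B = k + 5, C = k + 5/2.
f must satisfy (k + 1)·f(k+1) − (k + 4)·f(k) = k + 5/2.
Bound: deg f ≤ 3.
Solving with deg f ≤ 3: f(k) = k*(k + 2)*(k + 4)/6.
Get s_k = R·t_k = 4*k*(-k - 4)/(3*(k**2 + 4*k + 3)) with R(k) = B(k−1)f(k)/C(k) = k*(k + 2)*(k + 4)**2/(3*(2*k + 5)).
Δs = 4*(-2*k - 5)/(k**4 + 10*k**3 + 35*k**2 + 50*k + 24), as required.
Σ_(k=2)^n t_k = s_(n+1) − s_(2) = (4*(-n**2 - 6*n - 5)/(3*(n**2 + 6*n + 8))) − (-16/15), i.e. 4*(-n**2 - 6*n + 7)/(15*(n**2 + 6*n + 8)).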